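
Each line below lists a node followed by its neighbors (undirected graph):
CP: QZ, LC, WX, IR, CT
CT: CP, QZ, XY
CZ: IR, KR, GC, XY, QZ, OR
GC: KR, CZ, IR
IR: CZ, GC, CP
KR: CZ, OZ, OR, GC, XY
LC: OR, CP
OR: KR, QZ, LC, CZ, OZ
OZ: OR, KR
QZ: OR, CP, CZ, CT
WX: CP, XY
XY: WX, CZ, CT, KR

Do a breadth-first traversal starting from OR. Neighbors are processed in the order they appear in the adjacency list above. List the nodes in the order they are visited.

Visit OR; enqueue KR, QZ, LC, CZ, OZ → queue [KR, QZ, LC, CZ, OZ]
Visit KR; enqueue GC, XY → queue [QZ, LC, CZ, OZ, GC, XY]
Visit QZ; enqueue CP, CT → queue [LC, CZ, OZ, GC, XY, CP, CT]
Visit LC → queue [CZ, OZ, GC, XY, CP, CT]
Visit CZ; enqueue IR → queue [OZ, GC, XY, CP, CT, IR]
Visit OZ → queue [GC, XY, CP, CT, IR]
Visit GC → queue [XY, CP, CT, IR]
Visit XY; enqueue WX → queue [CP, CT, IR, WX]
Visit CP → queue [CT, IR, WX]
Visit CT → queue [IR, WX]
Visit IR → queue [WX]
Visit WX → queue []

OR, KR, QZ, LC, CZ, OZ, GC, XY, CP, CT, IR, WX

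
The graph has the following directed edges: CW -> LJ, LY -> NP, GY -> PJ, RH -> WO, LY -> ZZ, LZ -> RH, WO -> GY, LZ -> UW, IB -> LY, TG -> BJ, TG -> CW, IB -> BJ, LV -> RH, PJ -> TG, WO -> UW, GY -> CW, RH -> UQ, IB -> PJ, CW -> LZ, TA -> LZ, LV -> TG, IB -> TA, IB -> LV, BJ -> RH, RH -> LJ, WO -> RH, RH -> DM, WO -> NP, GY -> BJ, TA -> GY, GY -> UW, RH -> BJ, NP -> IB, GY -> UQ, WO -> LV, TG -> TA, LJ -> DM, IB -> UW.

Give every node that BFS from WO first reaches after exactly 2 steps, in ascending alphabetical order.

BJ, CW, DM, IB, LJ, PJ, TG, UQ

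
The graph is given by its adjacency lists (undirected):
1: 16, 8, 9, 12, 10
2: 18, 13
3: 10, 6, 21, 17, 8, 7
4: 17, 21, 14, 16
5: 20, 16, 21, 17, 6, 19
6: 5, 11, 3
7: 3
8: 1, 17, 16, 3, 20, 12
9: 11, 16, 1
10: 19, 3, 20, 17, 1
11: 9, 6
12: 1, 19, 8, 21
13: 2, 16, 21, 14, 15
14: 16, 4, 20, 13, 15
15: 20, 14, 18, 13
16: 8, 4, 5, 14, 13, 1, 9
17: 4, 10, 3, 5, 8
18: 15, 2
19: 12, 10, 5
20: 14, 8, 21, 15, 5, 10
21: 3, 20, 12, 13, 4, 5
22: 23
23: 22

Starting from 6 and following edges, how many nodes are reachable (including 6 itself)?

21

BFS from 6 visits: 6, 3, 5, 11, 7, 8, 10, 17, 21, 16, 19, 20, 9, 1, 12, 4, 13, 14, 15, 2, 18
Reachable nodes: 21 of 23 total.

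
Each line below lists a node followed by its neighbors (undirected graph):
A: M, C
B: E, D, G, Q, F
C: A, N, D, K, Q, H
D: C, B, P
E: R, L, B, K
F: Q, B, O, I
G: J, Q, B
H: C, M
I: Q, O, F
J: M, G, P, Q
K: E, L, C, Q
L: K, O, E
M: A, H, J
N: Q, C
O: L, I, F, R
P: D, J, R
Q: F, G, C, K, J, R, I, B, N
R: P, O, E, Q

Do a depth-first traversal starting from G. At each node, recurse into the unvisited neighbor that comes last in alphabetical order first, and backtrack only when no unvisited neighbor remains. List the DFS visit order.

Visit G
G → Q
Q → R
R → P
P → J
J → M
M → H
H → C
C → N
C → K
K → L
L → O
O → I
I → F
F → B
B → E
B → D
C → A

G -> Q -> R -> P -> J -> M -> H -> C -> N -> K -> L -> O -> I -> F -> B -> E -> D -> A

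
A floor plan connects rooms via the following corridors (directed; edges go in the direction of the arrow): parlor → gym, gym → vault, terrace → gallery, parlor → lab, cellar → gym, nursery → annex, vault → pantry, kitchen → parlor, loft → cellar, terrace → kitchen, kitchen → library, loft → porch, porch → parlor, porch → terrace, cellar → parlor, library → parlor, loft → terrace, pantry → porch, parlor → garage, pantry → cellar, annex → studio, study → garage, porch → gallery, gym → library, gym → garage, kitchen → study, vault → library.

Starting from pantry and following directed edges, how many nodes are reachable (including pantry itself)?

13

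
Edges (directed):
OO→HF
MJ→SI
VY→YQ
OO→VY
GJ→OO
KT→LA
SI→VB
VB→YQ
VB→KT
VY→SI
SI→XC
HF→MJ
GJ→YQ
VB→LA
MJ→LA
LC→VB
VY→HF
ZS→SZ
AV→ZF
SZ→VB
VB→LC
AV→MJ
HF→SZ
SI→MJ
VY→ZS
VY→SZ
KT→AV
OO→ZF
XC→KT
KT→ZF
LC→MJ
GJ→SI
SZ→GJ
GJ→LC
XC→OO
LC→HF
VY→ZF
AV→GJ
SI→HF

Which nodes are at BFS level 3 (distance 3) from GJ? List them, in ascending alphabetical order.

KT, LA, SZ, ZS

Level 0: GJ
Level 1: LC, OO, SI, YQ
Level 2: HF, MJ, VB, VY, XC, ZF
Level 3: KT, LA, SZ, ZS
Level 4: AV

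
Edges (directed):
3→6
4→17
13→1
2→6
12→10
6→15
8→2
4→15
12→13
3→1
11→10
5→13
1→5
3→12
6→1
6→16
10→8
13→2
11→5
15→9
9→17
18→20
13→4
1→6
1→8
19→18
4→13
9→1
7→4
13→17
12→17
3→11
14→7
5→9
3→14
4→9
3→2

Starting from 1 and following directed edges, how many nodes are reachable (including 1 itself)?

11

BFS from 1 visits: 1, 5, 6, 8, 9, 13, 15, 16, 2, 17, 4
Reachable nodes: 11 of 20 total.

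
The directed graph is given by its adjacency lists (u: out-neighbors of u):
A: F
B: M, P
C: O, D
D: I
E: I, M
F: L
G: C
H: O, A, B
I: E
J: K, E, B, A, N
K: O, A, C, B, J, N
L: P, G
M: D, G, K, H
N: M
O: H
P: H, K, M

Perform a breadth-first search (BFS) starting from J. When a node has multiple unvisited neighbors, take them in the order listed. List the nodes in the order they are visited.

J, K, E, B, A, N, O, C, I, M, P, F, H, D, G, L

Visit J; enqueue K, E, B, A, N → queue [K, E, B, A, N]
Visit K; enqueue O, C → queue [E, B, A, N, O, C]
Visit E; enqueue I, M → queue [B, A, N, O, C, I, M]
Visit B; enqueue P → queue [A, N, O, C, I, M, P]
Visit A; enqueue F → queue [N, O, C, I, M, P, F]
Visit N → queue [O, C, I, M, P, F]
Visit O; enqueue H → queue [C, I, M, P, F, H]
Visit C; enqueue D → queue [I, M, P, F, H, D]
Visit I → queue [M, P, F, H, D]
Visit M; enqueue G → queue [P, F, H, D, G]
Visit P → queue [F, H, D, G]
Visit F; enqueue L → queue [H, D, G, L]
Visit H → queue [D, G, L]
Visit D → queue [G, L]
Visit G → queue [L]
Visit L → queue []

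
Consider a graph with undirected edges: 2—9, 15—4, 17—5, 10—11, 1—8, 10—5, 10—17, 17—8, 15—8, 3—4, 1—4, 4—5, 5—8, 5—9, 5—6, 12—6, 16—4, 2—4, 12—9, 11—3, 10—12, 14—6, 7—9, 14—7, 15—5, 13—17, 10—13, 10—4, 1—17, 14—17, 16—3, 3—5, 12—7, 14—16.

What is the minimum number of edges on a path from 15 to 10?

2

Level 0: 15
Level 1: 4, 5, 8
Level 2: 1, 2, 3, 6, 9, 10, 16, 17
Level 3: 7, 11, 12, 13, 14
10 first appears at level 2.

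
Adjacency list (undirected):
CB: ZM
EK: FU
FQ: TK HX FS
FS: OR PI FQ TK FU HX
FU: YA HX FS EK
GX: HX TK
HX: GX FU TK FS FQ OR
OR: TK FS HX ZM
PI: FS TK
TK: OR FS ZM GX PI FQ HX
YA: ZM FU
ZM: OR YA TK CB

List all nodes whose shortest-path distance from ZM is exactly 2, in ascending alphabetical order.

FQ, FS, FU, GX, HX, PI

Level 0: ZM
Level 1: CB, OR, TK, YA
Level 2: FQ, FS, FU, GX, HX, PI
Level 3: EK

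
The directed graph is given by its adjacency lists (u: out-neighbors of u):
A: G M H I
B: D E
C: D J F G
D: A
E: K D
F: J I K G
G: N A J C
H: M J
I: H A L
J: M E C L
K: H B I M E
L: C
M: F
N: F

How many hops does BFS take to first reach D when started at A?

3

Level 0: A
Level 1: G, H, I, M
Level 2: C, F, J, L, N
Level 3: D, E, K
Level 4: B
D first appears at level 3.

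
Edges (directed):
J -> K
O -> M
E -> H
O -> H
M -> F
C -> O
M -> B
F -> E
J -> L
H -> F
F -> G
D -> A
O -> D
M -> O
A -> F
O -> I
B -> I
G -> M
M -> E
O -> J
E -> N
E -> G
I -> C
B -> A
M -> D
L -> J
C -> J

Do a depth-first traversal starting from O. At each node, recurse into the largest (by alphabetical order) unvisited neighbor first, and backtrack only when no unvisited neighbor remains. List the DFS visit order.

O -> M -> F -> G -> E -> N -> H -> D -> A -> B -> I -> C -> J -> L -> K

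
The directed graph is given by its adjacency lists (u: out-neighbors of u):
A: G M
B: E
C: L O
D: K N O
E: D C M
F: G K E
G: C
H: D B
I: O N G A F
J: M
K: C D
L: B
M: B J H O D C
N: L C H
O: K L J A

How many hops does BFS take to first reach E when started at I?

Level 0: I
Level 1: A, F, G, N, O
Level 2: C, E, H, J, K, L, M
Level 3: B, D
E first appears at level 2.

2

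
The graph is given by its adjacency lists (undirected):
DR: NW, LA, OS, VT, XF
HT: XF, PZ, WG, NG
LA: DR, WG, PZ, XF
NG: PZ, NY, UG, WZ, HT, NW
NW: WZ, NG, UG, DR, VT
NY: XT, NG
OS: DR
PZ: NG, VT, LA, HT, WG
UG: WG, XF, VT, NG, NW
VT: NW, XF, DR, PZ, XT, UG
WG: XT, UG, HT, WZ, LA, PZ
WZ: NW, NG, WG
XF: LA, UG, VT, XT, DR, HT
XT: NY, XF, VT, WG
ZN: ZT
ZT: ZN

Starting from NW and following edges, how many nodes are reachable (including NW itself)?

14

BFS from NW visits: NW, DR, NG, UG, VT, WZ, LA, OS, XF, HT, NY, PZ, WG, XT
Reachable nodes: 14 of 16 total.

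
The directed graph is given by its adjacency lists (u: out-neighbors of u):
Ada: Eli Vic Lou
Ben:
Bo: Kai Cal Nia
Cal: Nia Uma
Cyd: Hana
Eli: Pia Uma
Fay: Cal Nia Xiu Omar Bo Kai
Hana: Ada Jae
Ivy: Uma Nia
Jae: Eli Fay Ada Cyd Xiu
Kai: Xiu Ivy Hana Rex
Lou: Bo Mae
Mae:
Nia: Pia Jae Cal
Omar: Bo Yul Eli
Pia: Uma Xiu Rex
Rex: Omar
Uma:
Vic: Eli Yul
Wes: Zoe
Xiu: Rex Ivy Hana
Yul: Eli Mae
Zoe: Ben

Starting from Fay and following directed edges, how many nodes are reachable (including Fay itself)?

20

BFS from Fay visits: Fay, Xiu, Omar, Nia, Kai, Cal, Bo, Rex, Ivy, Hana, Yul, Eli, Pia, Jae, Uma, Ada, Mae, Cyd, Vic, Lou
Reachable nodes: 20 of 23 total.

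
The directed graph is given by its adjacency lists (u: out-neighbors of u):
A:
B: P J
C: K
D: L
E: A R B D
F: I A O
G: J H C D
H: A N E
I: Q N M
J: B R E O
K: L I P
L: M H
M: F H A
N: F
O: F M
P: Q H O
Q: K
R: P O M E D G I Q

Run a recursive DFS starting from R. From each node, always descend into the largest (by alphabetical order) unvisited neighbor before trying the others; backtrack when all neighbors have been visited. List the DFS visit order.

R -> Q -> K -> P -> O -> M -> H -> N -> F -> I -> A -> E -> D -> L -> B -> J -> G -> C

Visit R
R → Q
Q → K
K → P
P → O
O → M
M → H
H → N
N → F
F → I
F → A
H → E
E → D
D → L
E → B
B → J
R → G
G → C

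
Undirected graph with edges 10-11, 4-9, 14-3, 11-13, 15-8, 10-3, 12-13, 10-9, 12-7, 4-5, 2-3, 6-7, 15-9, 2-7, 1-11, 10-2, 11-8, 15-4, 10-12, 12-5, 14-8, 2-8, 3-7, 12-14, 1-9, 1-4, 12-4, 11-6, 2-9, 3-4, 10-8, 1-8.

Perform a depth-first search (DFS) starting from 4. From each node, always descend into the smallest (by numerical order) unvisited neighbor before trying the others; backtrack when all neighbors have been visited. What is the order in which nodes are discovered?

4 → 1 → 8 → 2 → 3 → 7 → 6 → 11 → 10 → 9 → 15 → 12 → 5 → 13 → 14

Visit 4
4 → 1
1 → 8
8 → 2
2 → 3
3 → 7
7 → 6
6 → 11
11 → 10
10 → 9
9 → 15
10 → 12
12 → 5
12 → 13
12 → 14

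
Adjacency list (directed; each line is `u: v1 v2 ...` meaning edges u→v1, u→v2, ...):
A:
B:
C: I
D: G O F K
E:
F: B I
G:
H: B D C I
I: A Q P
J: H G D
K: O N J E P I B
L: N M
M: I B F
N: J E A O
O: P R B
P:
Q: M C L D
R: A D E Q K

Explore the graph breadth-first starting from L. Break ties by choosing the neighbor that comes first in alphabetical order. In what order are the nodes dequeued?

L, M, N, B, F, I, A, E, J, O, P, Q, D, G, H, R, C, K

Visit L; enqueue M, N → queue [M, N]
Visit M; enqueue B, F, I → queue [N, B, F, I]
Visit N; enqueue A, E, J, O → queue [B, F, I, A, E, J, O]
Visit B → queue [F, I, A, E, J, O]
Visit F → queue [I, A, E, J, O]
Visit I; enqueue P, Q → queue [A, E, J, O, P, Q]
Visit A → queue [E, J, O, P, Q]
Visit E → queue [J, O, P, Q]
Visit J; enqueue D, G, H → queue [O, P, Q, D, G, H]
Visit O; enqueue R → queue [P, Q, D, G, H, R]
Visit P → queue [Q, D, G, H, R]
Visit Q; enqueue C → queue [D, G, H, R, C]
Visit D; enqueue K → queue [G, H, R, C, K]
Visit G → queue [H, R, C, K]
Visit H → queue [R, C, K]
Visit R → queue [C, K]
Visit C → queue [K]
Visit K → queue []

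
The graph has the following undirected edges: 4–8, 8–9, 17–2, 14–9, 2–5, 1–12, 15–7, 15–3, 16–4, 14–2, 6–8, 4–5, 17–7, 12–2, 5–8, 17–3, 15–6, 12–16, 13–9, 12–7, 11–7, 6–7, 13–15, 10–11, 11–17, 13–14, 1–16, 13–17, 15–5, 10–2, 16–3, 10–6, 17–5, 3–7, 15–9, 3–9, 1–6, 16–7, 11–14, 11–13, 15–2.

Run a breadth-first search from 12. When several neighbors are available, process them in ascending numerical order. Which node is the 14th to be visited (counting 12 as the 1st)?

4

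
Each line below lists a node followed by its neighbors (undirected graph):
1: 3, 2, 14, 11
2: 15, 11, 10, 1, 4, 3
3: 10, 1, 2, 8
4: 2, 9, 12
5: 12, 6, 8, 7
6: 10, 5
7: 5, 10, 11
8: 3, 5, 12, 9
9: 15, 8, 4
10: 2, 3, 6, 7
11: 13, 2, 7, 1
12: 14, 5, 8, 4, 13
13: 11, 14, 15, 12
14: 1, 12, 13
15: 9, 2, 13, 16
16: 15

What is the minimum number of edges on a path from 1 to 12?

2

Level 0: 1
Level 1: 2, 3, 11, 14
Level 2: 4, 7, 8, 10, 12, 13, 15
Level 3: 5, 6, 9, 16
12 first appears at level 2.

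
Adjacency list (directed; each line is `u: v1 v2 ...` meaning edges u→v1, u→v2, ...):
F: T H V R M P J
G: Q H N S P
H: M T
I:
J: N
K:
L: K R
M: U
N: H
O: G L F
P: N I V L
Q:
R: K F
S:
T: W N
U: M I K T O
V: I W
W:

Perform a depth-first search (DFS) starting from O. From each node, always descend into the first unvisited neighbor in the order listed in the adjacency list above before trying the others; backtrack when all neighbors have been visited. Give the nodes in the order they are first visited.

O → G → Q → H → M → U → I → K → T → W → N → S → P → V → L → R → F → J

Visit O
O → G
G → Q
G → H
H → M
M → U
U → I
U → K
U → T
T → W
T → N
G → S
G → P
P → V
P → L
L → R
R → F
F → J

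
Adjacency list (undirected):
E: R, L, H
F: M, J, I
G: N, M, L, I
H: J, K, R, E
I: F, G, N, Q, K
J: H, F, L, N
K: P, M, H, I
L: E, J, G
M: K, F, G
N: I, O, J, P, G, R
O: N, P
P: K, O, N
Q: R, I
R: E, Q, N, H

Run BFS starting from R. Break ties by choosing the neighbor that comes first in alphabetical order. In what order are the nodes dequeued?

Visit R; enqueue E, H, N, Q → queue [E, H, N, Q]
Visit E; enqueue L → queue [H, N, Q, L]
Visit H; enqueue J, K → queue [N, Q, L, J, K]
Visit N; enqueue G, I, O, P → queue [Q, L, J, K, G, I, O, P]
Visit Q → queue [L, J, K, G, I, O, P]
Visit L → queue [J, K, G, I, O, P]
Visit J; enqueue F → queue [K, G, I, O, P, F]
Visit K; enqueue M → queue [G, I, O, P, F, M]
Visit G → queue [I, O, P, F, M]
Visit I → queue [O, P, F, M]
Visit O → queue [P, F, M]
Visit P → queue [F, M]
Visit F → queue [M]
Visit M → queue []

R → E → H → N → Q → L → J → K → G → I → O → P → F → M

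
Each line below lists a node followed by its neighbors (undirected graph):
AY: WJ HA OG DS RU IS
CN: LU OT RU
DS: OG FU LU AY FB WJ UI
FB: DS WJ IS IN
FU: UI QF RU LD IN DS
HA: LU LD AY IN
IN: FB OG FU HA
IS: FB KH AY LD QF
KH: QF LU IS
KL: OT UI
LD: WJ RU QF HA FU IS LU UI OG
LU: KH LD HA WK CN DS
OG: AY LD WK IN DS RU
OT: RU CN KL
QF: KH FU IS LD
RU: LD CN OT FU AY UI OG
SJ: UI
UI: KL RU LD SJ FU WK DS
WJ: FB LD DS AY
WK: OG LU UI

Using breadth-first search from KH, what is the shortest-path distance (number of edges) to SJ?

Level 0: KH
Level 1: IS, LU, QF
Level 2: AY, CN, DS, FB, FU, HA, LD, WK
Level 3: IN, OG, OT, RU, UI, WJ
Level 4: KL, SJ
SJ first appears at level 4.

4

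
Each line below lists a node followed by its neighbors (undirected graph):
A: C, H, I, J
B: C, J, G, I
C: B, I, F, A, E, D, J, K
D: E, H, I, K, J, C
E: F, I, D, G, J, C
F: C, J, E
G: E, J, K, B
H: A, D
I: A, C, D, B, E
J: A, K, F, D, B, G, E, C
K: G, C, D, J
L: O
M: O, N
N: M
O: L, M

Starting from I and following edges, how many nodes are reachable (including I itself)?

11

BFS from I visits: I, A, B, C, D, E, H, J, G, F, K
Reachable nodes: 11 of 15 total.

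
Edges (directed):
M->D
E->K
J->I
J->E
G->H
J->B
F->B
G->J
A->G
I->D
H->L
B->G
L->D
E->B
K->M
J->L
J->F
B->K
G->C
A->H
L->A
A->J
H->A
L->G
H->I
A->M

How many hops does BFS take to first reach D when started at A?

Level 0: A
Level 1: G, H, J, M
Level 2: B, C, D, E, F, I, L
Level 3: K
D first appears at level 2.

2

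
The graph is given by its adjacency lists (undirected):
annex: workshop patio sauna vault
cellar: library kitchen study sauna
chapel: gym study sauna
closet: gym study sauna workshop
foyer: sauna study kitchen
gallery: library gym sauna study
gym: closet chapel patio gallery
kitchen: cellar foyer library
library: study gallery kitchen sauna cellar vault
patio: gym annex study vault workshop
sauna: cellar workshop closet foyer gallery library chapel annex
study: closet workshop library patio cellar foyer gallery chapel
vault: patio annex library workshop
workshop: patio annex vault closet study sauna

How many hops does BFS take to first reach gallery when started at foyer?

Level 0: foyer
Level 1: kitchen, sauna, study
Level 2: annex, cellar, chapel, closet, gallery, library, patio, workshop
Level 3: gym, vault
gallery first appears at level 2.

2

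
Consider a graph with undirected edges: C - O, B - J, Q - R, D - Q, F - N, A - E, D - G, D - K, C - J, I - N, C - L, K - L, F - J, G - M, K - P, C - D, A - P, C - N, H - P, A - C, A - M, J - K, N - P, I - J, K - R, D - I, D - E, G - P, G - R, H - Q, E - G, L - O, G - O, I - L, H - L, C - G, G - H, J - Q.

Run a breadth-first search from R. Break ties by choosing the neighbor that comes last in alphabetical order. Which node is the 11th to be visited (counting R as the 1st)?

M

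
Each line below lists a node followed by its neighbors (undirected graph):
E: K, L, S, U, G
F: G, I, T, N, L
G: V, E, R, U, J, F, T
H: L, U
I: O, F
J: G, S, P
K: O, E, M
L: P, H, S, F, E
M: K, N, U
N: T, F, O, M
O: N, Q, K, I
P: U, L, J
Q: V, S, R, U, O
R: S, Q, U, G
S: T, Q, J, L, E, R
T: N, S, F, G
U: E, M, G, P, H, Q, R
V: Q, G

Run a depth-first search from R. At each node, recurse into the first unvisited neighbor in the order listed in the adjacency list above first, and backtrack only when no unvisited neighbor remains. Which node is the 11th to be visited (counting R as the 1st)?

Visit R
R → S
S → T
T → N
N → F
F → G
G → V
V → Q
Q → U
U → E
E → K
K → O
O → I
K → M
E → L
L → P
P → J
L → H

Visit order: R, S, T, N, F, G, V, Q, U, E, K, O, I, M, L, P, J, H

K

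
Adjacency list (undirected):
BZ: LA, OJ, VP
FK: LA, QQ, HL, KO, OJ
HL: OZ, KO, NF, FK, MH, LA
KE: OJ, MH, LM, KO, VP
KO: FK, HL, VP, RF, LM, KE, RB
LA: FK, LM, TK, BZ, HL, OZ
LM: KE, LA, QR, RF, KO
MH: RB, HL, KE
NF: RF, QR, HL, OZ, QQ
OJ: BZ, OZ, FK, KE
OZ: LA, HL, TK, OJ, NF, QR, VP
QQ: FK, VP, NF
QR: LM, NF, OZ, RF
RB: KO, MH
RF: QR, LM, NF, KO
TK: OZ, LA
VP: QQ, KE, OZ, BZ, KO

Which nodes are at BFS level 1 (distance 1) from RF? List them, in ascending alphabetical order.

KO, LM, NF, QR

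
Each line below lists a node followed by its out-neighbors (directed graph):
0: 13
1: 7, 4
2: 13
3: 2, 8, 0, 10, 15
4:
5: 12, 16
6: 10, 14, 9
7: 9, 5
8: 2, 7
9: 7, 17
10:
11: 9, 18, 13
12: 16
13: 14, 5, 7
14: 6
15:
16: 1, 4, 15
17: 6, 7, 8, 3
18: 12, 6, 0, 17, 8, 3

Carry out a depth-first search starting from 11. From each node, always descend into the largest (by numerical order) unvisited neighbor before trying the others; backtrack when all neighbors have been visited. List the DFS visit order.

Visit 11
11 → 18
18 → 17
17 → 8
8 → 7
7 → 9
7 → 5
5 → 16
16 → 15
16 → 4
16 → 1
5 → 12
8 → 2
2 → 13
13 → 14
14 → 6
6 → 10
17 → 3
3 → 0

11 → 18 → 17 → 8 → 7 → 9 → 5 → 16 → 15 → 4 → 1 → 12 → 2 → 13 → 14 → 6 → 10 → 3 → 0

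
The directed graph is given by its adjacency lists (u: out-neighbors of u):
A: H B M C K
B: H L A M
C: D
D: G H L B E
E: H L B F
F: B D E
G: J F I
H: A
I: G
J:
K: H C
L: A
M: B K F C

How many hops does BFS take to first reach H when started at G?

3

Level 0: G
Level 1: F, I, J
Level 2: B, D, E
Level 3: A, H, L, M
Level 4: C, K
H first appears at level 3.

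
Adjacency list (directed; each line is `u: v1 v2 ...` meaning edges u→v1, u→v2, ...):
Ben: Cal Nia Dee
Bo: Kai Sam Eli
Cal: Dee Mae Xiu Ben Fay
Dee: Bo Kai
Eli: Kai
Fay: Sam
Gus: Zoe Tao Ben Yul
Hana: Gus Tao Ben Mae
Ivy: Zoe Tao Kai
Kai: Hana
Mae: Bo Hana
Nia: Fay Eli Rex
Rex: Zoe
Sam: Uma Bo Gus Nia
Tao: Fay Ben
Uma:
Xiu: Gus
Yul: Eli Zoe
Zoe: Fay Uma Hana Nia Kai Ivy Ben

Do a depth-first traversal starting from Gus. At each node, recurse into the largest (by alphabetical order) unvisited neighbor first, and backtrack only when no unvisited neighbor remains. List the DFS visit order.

Visit Gus
Gus → Zoe
Zoe → Uma
Zoe → Nia
Nia → Rex
Nia → Fay
Fay → Sam
Sam → Bo
Bo → Kai
Kai → Hana
Hana → Tao
Tao → Ben
Ben → Dee
Ben → Cal
Cal → Xiu
Cal → Mae
Bo → Eli
Zoe → Ivy
Gus → Yul

Gus → Zoe → Uma → Nia → Rex → Fay → Sam → Bo → Kai → Hana → Tao → Ben → Dee → Cal → Xiu → Mae → Eli → Ivy → Yul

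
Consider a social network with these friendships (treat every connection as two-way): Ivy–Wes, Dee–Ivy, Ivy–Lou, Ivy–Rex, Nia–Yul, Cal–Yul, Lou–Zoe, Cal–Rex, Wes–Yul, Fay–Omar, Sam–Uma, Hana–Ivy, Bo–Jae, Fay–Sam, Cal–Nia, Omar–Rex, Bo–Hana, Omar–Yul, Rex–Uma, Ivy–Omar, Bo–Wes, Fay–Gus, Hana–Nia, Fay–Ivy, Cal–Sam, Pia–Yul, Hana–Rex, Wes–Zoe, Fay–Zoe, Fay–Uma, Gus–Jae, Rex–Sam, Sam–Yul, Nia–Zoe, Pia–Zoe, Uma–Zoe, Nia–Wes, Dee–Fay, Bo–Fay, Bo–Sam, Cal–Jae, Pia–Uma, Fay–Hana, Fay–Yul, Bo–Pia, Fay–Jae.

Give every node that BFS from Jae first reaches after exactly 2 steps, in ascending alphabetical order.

Dee, Hana, Ivy, Nia, Omar, Pia, Rex, Sam, Uma, Wes, Yul, Zoe

Level 0: Jae
Level 1: Bo, Cal, Fay, Gus
Level 2: Dee, Hana, Ivy, Nia, Omar, Pia, Rex, Sam, Uma, Wes, Yul, Zoe
Level 3: Lou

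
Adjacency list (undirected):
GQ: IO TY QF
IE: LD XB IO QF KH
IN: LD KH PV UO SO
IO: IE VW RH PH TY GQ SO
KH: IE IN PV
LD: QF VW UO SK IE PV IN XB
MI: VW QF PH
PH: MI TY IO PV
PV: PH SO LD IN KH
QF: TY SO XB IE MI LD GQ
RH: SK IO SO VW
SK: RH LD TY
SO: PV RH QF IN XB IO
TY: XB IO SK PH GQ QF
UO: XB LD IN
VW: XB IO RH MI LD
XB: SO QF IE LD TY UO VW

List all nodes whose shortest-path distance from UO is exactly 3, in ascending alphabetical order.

GQ, IO, MI, PH, RH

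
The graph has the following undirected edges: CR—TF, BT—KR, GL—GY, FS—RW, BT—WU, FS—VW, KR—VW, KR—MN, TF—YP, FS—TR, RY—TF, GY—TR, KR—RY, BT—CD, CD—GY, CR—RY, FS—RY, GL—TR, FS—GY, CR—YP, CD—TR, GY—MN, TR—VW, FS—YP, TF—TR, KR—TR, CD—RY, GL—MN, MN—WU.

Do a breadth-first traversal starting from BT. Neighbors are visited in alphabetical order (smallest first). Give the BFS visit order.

Visit BT; enqueue CD, KR, WU → queue [CD, KR, WU]
Visit CD; enqueue GY, RY, TR → queue [KR, WU, GY, RY, TR]
Visit KR; enqueue MN, VW → queue [WU, GY, RY, TR, MN, VW]
Visit WU → queue [GY, RY, TR, MN, VW]
Visit GY; enqueue FS, GL → queue [RY, TR, MN, VW, FS, GL]
Visit RY; enqueue CR, TF → queue [TR, MN, VW, FS, GL, CR, TF]
Visit TR → queue [MN, VW, FS, GL, CR, TF]
Visit MN → queue [VW, FS, GL, CR, TF]
Visit VW → queue [FS, GL, CR, TF]
Visit FS; enqueue RW, YP → queue [GL, CR, TF, RW, YP]
Visit GL → queue [CR, TF, RW, YP]
Visit CR → queue [TF, RW, YP]
Visit TF → queue [RW, YP]
Visit RW → queue [YP]
Visit YP → queue []

BT -> CD -> KR -> WU -> GY -> RY -> TR -> MN -> VW -> FS -> GL -> CR -> TF -> RW -> YP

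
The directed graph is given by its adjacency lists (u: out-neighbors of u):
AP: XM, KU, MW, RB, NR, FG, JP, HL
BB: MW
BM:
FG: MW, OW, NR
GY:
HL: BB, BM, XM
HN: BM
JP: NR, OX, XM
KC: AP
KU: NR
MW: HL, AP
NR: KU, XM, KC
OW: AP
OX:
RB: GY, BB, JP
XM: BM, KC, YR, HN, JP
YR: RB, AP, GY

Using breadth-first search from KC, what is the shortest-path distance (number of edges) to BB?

Level 0: KC
Level 1: AP
Level 2: FG, HL, JP, KU, MW, NR, RB, XM
Level 3: BB, BM, GY, HN, OW, OX, YR
BB first appears at level 3.

3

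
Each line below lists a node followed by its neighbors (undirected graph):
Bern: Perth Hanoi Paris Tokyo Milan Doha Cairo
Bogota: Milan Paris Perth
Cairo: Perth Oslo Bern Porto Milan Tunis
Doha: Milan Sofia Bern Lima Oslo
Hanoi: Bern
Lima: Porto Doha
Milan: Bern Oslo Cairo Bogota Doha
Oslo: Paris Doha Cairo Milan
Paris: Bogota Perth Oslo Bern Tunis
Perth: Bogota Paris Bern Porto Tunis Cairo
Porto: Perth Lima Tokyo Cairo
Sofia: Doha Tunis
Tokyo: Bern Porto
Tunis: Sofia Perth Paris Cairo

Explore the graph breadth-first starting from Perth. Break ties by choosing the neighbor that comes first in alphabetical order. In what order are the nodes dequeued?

Visit Perth; enqueue Bern, Bogota, Cairo, Paris, Porto, Tunis → queue [Bern, Bogota, Cairo, Paris, Porto, Tunis]
Visit Bern; enqueue Doha, Hanoi, Milan, Tokyo → queue [Bogota, Cairo, Paris, Porto, Tunis, Doha, Hanoi, Milan, Tokyo]
Visit Bogota → queue [Cairo, Paris, Porto, Tunis, Doha, Hanoi, Milan, Tokyo]
Visit Cairo; enqueue Oslo → queue [Paris, Porto, Tunis, Doha, Hanoi, Milan, Tokyo, Oslo]
Visit Paris → queue [Porto, Tunis, Doha, Hanoi, Milan, Tokyo, Oslo]
Visit Porto; enqueue Lima → queue [Tunis, Doha, Hanoi, Milan, Tokyo, Oslo, Lima]
Visit Tunis; enqueue Sofia → queue [Doha, Hanoi, Milan, Tokyo, Oslo, Lima, Sofia]
Visit Doha → queue [Hanoi, Milan, Tokyo, Oslo, Lima, Sofia]
Visit Hanoi → queue [Milan, Tokyo, Oslo, Lima, Sofia]
Visit Milan → queue [Tokyo, Oslo, Lima, Sofia]
Visit Tokyo → queue [Oslo, Lima, Sofia]
Visit Oslo → queue [Lima, Sofia]
Visit Lima → queue [Sofia]
Visit Sofia → queue []

Perth Bern Bogota Cairo Paris Porto Tunis Doha Hanoi Milan Tokyo Oslo Lima Sofia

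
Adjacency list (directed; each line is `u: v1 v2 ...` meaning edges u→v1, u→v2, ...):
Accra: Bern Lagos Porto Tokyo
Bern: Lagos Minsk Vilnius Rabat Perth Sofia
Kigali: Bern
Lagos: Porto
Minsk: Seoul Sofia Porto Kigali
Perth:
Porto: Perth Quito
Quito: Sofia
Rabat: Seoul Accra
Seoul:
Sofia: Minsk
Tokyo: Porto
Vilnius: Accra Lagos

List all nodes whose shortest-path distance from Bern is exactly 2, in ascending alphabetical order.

Accra, Kigali, Porto, Seoul

Level 0: Bern
Level 1: Lagos, Minsk, Perth, Rabat, Sofia, Vilnius
Level 2: Accra, Kigali, Porto, Seoul
Level 3: Quito, Tokyo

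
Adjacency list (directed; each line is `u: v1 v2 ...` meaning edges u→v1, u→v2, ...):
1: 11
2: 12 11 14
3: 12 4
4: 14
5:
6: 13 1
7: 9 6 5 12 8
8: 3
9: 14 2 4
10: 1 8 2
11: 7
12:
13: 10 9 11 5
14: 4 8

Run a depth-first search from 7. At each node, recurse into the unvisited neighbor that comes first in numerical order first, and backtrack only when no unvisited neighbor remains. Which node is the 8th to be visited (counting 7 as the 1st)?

2

Visit 7
7 → 5
7 → 6
6 → 1
1 → 11
6 → 13
13 → 9
9 → 2
2 → 12
2 → 14
14 → 4
14 → 8
8 → 3
13 → 10

Visit order: 7, 5, 6, 1, 11, 13, 9, 2, 12, 14, 4, 8, 3, 10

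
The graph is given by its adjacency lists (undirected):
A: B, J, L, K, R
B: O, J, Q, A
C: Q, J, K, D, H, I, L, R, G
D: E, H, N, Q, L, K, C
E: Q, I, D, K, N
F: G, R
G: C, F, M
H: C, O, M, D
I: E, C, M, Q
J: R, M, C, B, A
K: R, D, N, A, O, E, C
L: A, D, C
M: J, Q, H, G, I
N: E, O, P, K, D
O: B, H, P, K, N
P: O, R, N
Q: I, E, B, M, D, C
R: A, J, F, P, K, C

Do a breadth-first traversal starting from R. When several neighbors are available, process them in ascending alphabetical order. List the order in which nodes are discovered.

Visit R; enqueue A, C, F, J, K, P → queue [A, C, F, J, K, P]
Visit A; enqueue B, L → queue [C, F, J, K, P, B, L]
Visit C; enqueue D, G, H, I, Q → queue [F, J, K, P, B, L, D, G, H, I, Q]
Visit F → queue [J, K, P, B, L, D, G, H, I, Q]
Visit J; enqueue M → queue [K, P, B, L, D, G, H, I, Q, M]
Visit K; enqueue E, N, O → queue [P, B, L, D, G, H, I, Q, M, E, N, O]
Visit P → queue [B, L, D, G, H, I, Q, M, E, N, O]
Visit B → queue [L, D, G, H, I, Q, M, E, N, O]
Visit L → queue [D, G, H, I, Q, M, E, N, O]
Visit D → queue [G, H, I, Q, M, E, N, O]
Visit G → queue [H, I, Q, M, E, N, O]
Visit H → queue [I, Q, M, E, N, O]
Visit I → queue [Q, M, E, N, O]
Visit Q → queue [M, E, N, O]
Visit M → queue [E, N, O]
Visit E → queue [N, O]
Visit N → queue [O]
Visit O → queue []

R, A, C, F, J, K, P, B, L, D, G, H, I, Q, M, E, N, O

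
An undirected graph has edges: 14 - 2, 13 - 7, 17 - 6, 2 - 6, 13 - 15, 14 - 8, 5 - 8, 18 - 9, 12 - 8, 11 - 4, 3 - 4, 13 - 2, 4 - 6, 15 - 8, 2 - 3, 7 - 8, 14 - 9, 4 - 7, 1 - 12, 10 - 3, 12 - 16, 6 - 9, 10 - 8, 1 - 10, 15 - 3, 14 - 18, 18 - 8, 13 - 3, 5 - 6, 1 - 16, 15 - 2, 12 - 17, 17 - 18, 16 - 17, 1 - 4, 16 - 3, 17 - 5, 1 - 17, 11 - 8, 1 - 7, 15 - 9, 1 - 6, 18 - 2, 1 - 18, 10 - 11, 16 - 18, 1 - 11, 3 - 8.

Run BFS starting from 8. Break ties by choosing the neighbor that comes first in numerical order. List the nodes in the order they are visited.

8, 3, 5, 7, 10, 11, 12, 14, 15, 18, 2, 4, 13, 16, 6, 17, 1, 9

Visit 8; enqueue 3, 5, 7, 10, 11, 12, 14, 15, 18 → queue [3, 5, 7, 10, 11, 12, 14, 15, 18]
Visit 3; enqueue 2, 4, 13, 16 → queue [5, 7, 10, 11, 12, 14, 15, 18, 2, 4, 13, 16]
Visit 5; enqueue 6, 17 → queue [7, 10, 11, 12, 14, 15, 18, 2, 4, 13, 16, 6, 17]
Visit 7; enqueue 1 → queue [10, 11, 12, 14, 15, 18, 2, 4, 13, 16, 6, 17, 1]
Visit 10 → queue [11, 12, 14, 15, 18, 2, 4, 13, 16, 6, 17, 1]
Visit 11 → queue [12, 14, 15, 18, 2, 4, 13, 16, 6, 17, 1]
Visit 12 → queue [14, 15, 18, 2, 4, 13, 16, 6, 17, 1]
Visit 14; enqueue 9 → queue [15, 18, 2, 4, 13, 16, 6, 17, 1, 9]
Visit 15 → queue [18, 2, 4, 13, 16, 6, 17, 1, 9]
Visit 18 → queue [2, 4, 13, 16, 6, 17, 1, 9]
Visit 2 → queue [4, 13, 16, 6, 17, 1, 9]
Visit 4 → queue [13, 16, 6, 17, 1, 9]
Visit 13 → queue [16, 6, 17, 1, 9]
Visit 16 → queue [6, 17, 1, 9]
Visit 6 → queue [17, 1, 9]
Visit 17 → queue [1, 9]
Visit 1 → queue [9]
Visit 9 → queue []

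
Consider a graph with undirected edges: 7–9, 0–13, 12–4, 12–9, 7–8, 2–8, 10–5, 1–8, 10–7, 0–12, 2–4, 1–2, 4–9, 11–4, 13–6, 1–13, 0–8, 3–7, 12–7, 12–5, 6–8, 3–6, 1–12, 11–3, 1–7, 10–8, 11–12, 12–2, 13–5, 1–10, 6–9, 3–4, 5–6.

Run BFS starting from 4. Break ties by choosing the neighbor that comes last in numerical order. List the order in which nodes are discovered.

4, 12, 11, 9, 3, 2, 7, 5, 1, 0, 6, 8, 10, 13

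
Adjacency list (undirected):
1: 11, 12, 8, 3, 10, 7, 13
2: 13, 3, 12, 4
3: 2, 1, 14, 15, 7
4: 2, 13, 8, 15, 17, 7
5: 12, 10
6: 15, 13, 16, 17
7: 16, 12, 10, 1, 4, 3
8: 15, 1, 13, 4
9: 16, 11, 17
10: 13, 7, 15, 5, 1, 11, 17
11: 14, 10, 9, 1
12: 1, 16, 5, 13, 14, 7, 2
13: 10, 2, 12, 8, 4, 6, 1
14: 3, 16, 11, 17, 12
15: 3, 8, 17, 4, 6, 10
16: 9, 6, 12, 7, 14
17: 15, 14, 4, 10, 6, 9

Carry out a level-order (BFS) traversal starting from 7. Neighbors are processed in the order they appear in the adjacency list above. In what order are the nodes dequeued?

7, 16, 12, 10, 1, 4, 3, 9, 6, 14, 5, 13, 2, 15, 11, 17, 8

Visit 7; enqueue 16, 12, 10, 1, 4, 3 → queue [16, 12, 10, 1, 4, 3]
Visit 16; enqueue 9, 6, 14 → queue [12, 10, 1, 4, 3, 9, 6, 14]
Visit 12; enqueue 5, 13, 2 → queue [10, 1, 4, 3, 9, 6, 14, 5, 13, 2]
Visit 10; enqueue 15, 11, 17 → queue [1, 4, 3, 9, 6, 14, 5, 13, 2, 15, 11, 17]
Visit 1; enqueue 8 → queue [4, 3, 9, 6, 14, 5, 13, 2, 15, 11, 17, 8]
Visit 4 → queue [3, 9, 6, 14, 5, 13, 2, 15, 11, 17, 8]
Visit 3 → queue [9, 6, 14, 5, 13, 2, 15, 11, 17, 8]
Visit 9 → queue [6, 14, 5, 13, 2, 15, 11, 17, 8]
Visit 6 → queue [14, 5, 13, 2, 15, 11, 17, 8]
Visit 14 → queue [5, 13, 2, 15, 11, 17, 8]
Visit 5 → queue [13, 2, 15, 11, 17, 8]
Visit 13 → queue [2, 15, 11, 17, 8]
Visit 2 → queue [15, 11, 17, 8]
Visit 15 → queue [11, 17, 8]
Visit 11 → queue [17, 8]
Visit 17 → queue [8]
Visit 8 → queue []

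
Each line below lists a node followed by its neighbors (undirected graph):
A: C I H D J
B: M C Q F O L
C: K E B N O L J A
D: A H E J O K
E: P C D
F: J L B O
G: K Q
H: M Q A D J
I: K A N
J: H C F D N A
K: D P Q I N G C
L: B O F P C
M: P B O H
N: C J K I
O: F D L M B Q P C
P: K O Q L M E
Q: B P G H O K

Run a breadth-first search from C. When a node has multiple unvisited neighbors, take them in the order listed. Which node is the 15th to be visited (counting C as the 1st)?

Visit C; enqueue K, E, B, N, O, L, J, A → queue [K, E, B, N, O, L, J, A]
Visit K; enqueue D, P, Q, I, G → queue [E, B, N, O, L, J, A, D, P, Q, I, G]
Visit E → queue [B, N, O, L, J, A, D, P, Q, I, G]
Visit B; enqueue M, F → queue [N, O, L, J, A, D, P, Q, I, G, M, F]
Visit N → queue [O, L, J, A, D, P, Q, I, G, M, F]
Visit O → queue [L, J, A, D, P, Q, I, G, M, F]
Visit L → queue [J, A, D, P, Q, I, G, M, F]
Visit J; enqueue H → queue [A, D, P, Q, I, G, M, F, H]
Visit A → queue [D, P, Q, I, G, M, F, H]
Visit D → queue [P, Q, I, G, M, F, H]
Visit P → queue [Q, I, G, M, F, H]
Visit Q → queue [I, G, M, F, H]
Visit I → queue [G, M, F, H]
Visit G → queue [M, F, H]
Visit M → queue [F, H]
Visit F → queue [H]
Visit H → queue []

Visit order: C, K, E, B, N, O, L, J, A, D, P, Q, I, G, M, F, H

M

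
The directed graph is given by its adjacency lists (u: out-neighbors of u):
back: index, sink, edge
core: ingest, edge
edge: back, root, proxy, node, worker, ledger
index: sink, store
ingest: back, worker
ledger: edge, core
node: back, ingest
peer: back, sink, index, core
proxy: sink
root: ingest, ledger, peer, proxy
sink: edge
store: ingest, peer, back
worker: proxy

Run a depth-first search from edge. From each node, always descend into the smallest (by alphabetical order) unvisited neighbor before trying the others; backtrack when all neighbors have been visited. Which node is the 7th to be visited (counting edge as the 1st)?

worker

Visit edge
edge → back
back → index
index → sink
index → store
store → ingest
ingest → worker
worker → proxy
store → peer
peer → core
edge → ledger
edge → node
edge → root

Visit order: edge, back, index, sink, store, ingest, worker, proxy, peer, core, ledger, node, root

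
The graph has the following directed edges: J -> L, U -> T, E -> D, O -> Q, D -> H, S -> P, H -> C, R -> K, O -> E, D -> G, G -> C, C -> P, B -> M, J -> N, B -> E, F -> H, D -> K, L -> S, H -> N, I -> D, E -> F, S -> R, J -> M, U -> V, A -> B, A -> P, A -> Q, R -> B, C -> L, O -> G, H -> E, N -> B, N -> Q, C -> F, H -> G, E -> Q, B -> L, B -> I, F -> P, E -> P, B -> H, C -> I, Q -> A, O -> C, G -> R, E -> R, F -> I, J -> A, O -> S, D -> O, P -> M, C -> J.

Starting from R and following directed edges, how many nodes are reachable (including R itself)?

19

BFS from R visits: R, B, K, E, H, I, L, M, D, F, P, Q, C, G, N, S, O, A, J
Reachable nodes: 19 of 22 total.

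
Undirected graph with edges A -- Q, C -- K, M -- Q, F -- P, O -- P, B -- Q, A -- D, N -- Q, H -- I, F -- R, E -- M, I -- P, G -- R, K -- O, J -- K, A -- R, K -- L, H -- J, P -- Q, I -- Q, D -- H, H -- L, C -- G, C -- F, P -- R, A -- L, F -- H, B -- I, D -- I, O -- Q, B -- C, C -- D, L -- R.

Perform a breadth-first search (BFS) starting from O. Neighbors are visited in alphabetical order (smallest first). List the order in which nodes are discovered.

Visit O; enqueue K, P, Q → queue [K, P, Q]
Visit K; enqueue C, J, L → queue [P, Q, C, J, L]
Visit P; enqueue F, I, R → queue [Q, C, J, L, F, I, R]
Visit Q; enqueue A, B, M, N → queue [C, J, L, F, I, R, A, B, M, N]
Visit C; enqueue D, G → queue [J, L, F, I, R, A, B, M, N, D, G]
Visit J; enqueue H → queue [L, F, I, R, A, B, M, N, D, G, H]
Visit L → queue [F, I, R, A, B, M, N, D, G, H]
Visit F → queue [I, R, A, B, M, N, D, G, H]
Visit I → queue [R, A, B, M, N, D, G, H]
Visit R → queue [A, B, M, N, D, G, H]
Visit A → queue [B, M, N, D, G, H]
Visit B → queue [M, N, D, G, H]
Visit M; enqueue E → queue [N, D, G, H, E]
Visit N → queue [D, G, H, E]
Visit D → queue [G, H, E]
Visit G → queue [H, E]
Visit H → queue [E]
Visit E → queue []

O -> K -> P -> Q -> C -> J -> L -> F -> I -> R -> A -> B -> M -> N -> D -> G -> H -> E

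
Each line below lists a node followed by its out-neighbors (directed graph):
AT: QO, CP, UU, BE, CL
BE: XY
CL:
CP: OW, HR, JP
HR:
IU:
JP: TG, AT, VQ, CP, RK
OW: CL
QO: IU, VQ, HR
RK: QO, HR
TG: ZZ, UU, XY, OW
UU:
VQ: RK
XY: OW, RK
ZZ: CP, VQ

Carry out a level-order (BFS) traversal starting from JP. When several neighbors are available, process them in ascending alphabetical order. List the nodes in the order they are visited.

JP → AT → CP → RK → TG → VQ → BE → CL → QO → UU → HR → OW → XY → ZZ → IU

Visit JP; enqueue AT, CP, RK, TG, VQ → queue [AT, CP, RK, TG, VQ]
Visit AT; enqueue BE, CL, QO, UU → queue [CP, RK, TG, VQ, BE, CL, QO, UU]
Visit CP; enqueue HR, OW → queue [RK, TG, VQ, BE, CL, QO, UU, HR, OW]
Visit RK → queue [TG, VQ, BE, CL, QO, UU, HR, OW]
Visit TG; enqueue XY, ZZ → queue [VQ, BE, CL, QO, UU, HR, OW, XY, ZZ]
Visit VQ → queue [BE, CL, QO, UU, HR, OW, XY, ZZ]
Visit BE → queue [CL, QO, UU, HR, OW, XY, ZZ]
Visit CL → queue [QO, UU, HR, OW, XY, ZZ]
Visit QO; enqueue IU → queue [UU, HR, OW, XY, ZZ, IU]
Visit UU → queue [HR, OW, XY, ZZ, IU]
Visit HR → queue [OW, XY, ZZ, IU]
Visit OW → queue [XY, ZZ, IU]
Visit XY → queue [ZZ, IU]
Visit ZZ → queue [IU]
Visit IU → queue []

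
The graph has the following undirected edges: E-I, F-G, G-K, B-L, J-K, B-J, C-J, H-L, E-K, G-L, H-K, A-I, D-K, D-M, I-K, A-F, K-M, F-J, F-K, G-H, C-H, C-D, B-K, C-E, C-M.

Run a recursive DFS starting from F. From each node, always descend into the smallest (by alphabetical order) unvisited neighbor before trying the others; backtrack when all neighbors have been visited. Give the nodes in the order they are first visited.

F -> A -> I -> E -> C -> D -> K -> B -> J -> L -> G -> H -> M

Visit F
F → A
A → I
I → E
E → C
C → D
D → K
K → B
B → J
B → L
L → G
G → H
K → M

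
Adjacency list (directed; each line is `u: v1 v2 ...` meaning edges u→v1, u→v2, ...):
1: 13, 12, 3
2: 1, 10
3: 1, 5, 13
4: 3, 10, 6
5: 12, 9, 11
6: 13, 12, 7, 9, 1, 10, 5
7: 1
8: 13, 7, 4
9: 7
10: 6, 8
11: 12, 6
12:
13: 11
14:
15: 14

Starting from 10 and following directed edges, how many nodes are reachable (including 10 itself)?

BFS from 10 visits: 10, 6, 8, 13, 12, 7, 9, 1, 5, 4, 11, 3
Reachable nodes: 12 of 15 total.

12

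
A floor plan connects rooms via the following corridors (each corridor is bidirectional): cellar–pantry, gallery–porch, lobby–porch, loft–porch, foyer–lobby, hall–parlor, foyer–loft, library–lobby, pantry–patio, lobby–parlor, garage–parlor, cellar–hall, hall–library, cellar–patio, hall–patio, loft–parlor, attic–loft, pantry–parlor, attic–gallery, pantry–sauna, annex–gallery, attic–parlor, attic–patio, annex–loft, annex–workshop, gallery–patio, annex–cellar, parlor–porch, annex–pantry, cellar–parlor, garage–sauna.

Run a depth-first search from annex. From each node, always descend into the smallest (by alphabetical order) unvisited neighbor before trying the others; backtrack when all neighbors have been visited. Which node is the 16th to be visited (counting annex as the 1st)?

Visit annex
annex → cellar
cellar → hall
hall → library
library → lobby
lobby → foyer
foyer → loft
loft → attic
attic → gallery
gallery → patio
patio → pantry
pantry → parlor
parlor → garage
garage → sauna
parlor → porch
annex → workshop

Visit order: annex, cellar, hall, library, lobby, foyer, loft, attic, gallery, patio, pantry, parlor, garage, sauna, porch, workshop

workshop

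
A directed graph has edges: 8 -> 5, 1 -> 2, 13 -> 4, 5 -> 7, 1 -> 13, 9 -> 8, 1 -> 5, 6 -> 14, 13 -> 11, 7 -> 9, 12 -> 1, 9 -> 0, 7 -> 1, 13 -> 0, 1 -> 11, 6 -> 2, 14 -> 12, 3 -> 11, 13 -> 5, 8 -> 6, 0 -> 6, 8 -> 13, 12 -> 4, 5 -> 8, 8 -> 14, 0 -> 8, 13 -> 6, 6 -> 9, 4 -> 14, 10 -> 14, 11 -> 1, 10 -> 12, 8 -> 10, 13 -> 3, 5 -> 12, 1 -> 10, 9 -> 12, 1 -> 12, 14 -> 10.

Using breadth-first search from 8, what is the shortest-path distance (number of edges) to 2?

2

Level 0: 8
Level 1: 5, 6, 10, 13, 14
Level 2: 0, 2, 3, 4, 7, 9, 11, 12
Level 3: 1
2 first appears at level 2.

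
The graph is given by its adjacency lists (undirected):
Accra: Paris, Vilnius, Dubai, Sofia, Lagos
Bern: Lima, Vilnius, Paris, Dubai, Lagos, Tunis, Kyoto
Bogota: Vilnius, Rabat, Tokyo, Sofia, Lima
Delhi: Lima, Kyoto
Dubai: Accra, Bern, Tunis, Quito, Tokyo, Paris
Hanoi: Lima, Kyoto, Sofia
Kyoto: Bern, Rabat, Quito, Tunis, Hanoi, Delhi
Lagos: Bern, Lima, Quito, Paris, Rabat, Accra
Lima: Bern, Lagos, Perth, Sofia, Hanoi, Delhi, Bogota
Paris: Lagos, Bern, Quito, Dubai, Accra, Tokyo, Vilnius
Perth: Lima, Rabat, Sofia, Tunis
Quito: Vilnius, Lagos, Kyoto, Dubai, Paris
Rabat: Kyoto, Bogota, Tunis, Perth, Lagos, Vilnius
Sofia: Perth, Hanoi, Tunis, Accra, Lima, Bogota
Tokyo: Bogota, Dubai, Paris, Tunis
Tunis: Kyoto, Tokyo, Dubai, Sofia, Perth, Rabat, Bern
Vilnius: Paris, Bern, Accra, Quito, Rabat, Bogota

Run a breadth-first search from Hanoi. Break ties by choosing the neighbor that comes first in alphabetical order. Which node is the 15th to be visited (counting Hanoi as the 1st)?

Visit Hanoi; enqueue Kyoto, Lima, Sofia → queue [Kyoto, Lima, Sofia]
Visit Kyoto; enqueue Bern, Delhi, Quito, Rabat, Tunis → queue [Lima, Sofia, Bern, Delhi, Quito, Rabat, Tunis]
Visit Lima; enqueue Bogota, Lagos, Perth → queue [Sofia, Bern, Delhi, Quito, Rabat, Tunis, Bogota, Lagos, Perth]
Visit Sofia; enqueue Accra → queue [Bern, Delhi, Quito, Rabat, Tunis, Bogota, Lagos, Perth, Accra]
Visit Bern; enqueue Dubai, Paris, Vilnius → queue [Delhi, Quito, Rabat, Tunis, Bogota, Lagos, Perth, Accra, Dubai, Paris, Vilnius]
Visit Delhi → queue [Quito, Rabat, Tunis, Bogota, Lagos, Perth, Accra, Dubai, Paris, Vilnius]
Visit Quito → queue [Rabat, Tunis, Bogota, Lagos, Perth, Accra, Dubai, Paris, Vilnius]
Visit Rabat → queue [Tunis, Bogota, Lagos, Perth, Accra, Dubai, Paris, Vilnius]
Visit Tunis; enqueue Tokyo → queue [Bogota, Lagos, Perth, Accra, Dubai, Paris, Vilnius, Tokyo]
Visit Bogota → queue [Lagos, Perth, Accra, Dubai, Paris, Vilnius, Tokyo]
Visit Lagos → queue [Perth, Accra, Dubai, Paris, Vilnius, Tokyo]
Visit Perth → queue [Accra, Dubai, Paris, Vilnius, Tokyo]
Visit Accra → queue [Dubai, Paris, Vilnius, Tokyo]
Visit Dubai → queue [Paris, Vilnius, Tokyo]
Visit Paris → queue [Vilnius, Tokyo]
Visit Vilnius → queue [Tokyo]
Visit Tokyo → queue []

Visit order: Hanoi, Kyoto, Lima, Sofia, Bern, Delhi, Quito, Rabat, Tunis, Bogota, Lagos, Perth, Accra, Dubai, Paris, Vilnius, Tokyo

Paris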